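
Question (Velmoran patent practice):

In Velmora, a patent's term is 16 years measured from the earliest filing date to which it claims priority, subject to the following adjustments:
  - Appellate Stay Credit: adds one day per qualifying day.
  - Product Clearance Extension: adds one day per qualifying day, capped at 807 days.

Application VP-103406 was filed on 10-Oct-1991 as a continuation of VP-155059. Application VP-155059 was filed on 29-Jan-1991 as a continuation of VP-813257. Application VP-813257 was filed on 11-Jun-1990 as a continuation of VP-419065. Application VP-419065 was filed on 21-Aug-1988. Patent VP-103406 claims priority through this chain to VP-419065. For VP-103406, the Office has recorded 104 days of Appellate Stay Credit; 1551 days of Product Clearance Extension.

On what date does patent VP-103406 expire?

2007-02-18

Earliest priority filing: 21 August 1988.
Base term: 21 August 1988 + 16 years → 21 August 2004.
Appellate Stay Credit: +104 days → 3 December 2004.
Product Clearance Extension: 1551 days claimed exceeds the 807-day cap, so +807 days → 18 February 2007.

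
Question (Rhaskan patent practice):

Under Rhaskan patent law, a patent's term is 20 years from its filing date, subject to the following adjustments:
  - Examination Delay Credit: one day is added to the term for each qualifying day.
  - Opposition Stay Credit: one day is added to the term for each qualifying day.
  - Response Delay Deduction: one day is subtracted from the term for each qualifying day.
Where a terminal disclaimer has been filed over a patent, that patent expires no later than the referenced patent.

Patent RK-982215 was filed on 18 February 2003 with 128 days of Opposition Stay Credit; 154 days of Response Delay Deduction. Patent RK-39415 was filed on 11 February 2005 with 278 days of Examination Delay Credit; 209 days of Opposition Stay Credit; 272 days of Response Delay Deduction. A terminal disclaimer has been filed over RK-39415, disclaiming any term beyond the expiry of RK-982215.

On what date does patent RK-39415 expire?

2023-01-23

Natural term of RK-39415:
  Base: filing + 20 years → 11 February 2025.
  Examination Delay Credit: +278 days → 16 November 2025.
  Opposition Stay Credit: +209 days → 13 June 2026.
  Response Delay Deduction: −272 days → 14 September 2025.
Expiry of referenced patent RK-982215:
  Base: filing + 20 years → 18 February 2023.
  Opposition Stay Credit: +128 days → 26 June 2023.
  Response Delay Deduction: −154 days → 23 January 2023.
Terminal disclaimer: RK-39415 expires on the earlier of 14 September 2025 and 23 January 2023.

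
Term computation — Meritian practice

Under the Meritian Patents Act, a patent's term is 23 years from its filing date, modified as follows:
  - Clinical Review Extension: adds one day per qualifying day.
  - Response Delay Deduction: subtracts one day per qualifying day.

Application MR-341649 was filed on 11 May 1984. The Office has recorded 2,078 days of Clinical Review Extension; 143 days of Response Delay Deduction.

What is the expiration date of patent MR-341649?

2012-08-27

Base term: filing date + 23 years → 11 May 2007.
Clinical Review Extension: +2078 days → 17 January 2013.
Response Delay Deduction: −143 days → 27 August 2012.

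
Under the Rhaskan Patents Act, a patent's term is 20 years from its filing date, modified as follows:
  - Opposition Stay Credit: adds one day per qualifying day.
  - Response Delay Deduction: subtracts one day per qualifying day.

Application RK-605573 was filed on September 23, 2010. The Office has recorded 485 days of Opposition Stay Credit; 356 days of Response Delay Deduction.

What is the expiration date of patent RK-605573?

January 30, 2031

Base term: filing date + 20 years → 23 September 2030.
Opposition Stay Credit: +485 days → 21 January 2032.
Response Delay Deduction: −356 days → 30 January 2031.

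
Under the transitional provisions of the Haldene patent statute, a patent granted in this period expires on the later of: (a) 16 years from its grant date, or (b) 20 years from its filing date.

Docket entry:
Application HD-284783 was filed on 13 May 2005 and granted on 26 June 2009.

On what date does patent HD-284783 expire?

(a) grant + 16 years → 26 June 2025.
(b) filing + 20 years → 13 May 2025.
Later of the two: 26 June 2025.

2025-06-26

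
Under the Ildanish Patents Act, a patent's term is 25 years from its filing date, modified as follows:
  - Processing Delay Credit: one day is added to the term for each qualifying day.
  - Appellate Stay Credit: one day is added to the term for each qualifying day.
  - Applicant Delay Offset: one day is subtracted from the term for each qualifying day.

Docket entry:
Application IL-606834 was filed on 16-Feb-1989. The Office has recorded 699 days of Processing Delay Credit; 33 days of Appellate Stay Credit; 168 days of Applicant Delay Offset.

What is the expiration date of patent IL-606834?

Base term: filing date + 25 years → 16 February 2014.
Processing Delay Credit: +699 days → 16 January 2016.
Appellate Stay Credit: +33 days → 18 February 2016.
Applicant Delay Offset: −168 days → 3 September 2015.

September 3, 2015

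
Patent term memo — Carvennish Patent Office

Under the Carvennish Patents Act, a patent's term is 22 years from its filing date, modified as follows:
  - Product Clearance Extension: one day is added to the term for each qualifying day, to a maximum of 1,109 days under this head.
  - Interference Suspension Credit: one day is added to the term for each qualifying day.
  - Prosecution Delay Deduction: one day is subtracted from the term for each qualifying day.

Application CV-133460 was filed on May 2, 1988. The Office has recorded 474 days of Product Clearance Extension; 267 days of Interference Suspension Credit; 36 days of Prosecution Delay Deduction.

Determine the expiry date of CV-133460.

2012-04-06

Base term: filing date + 22 years → 2 May 2010.
Product Clearance Extension: 474 days (within the 1109-day cap) → +474 days → 19 August 2011.
Interference Suspension Credit: +267 days → 12 May 2012.
Prosecution Delay Deduction: −36 days → 6 April 2012.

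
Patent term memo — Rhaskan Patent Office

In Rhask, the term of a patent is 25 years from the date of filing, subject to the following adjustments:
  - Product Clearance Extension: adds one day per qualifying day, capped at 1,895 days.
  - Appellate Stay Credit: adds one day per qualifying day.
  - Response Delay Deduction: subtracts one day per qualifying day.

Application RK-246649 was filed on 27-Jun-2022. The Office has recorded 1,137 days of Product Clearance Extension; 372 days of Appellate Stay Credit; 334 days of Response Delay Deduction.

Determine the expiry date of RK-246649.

2050-09-14

Base term: filing date + 25 years → 27 June 2047.
Product Clearance Extension: 1137 days (within the 1895-day cap) → +1137 days → 7 August 2050.
Appellate Stay Credit: +372 days → 14 August 2051.
Response Delay Deduction: −334 days → 14 September 2050.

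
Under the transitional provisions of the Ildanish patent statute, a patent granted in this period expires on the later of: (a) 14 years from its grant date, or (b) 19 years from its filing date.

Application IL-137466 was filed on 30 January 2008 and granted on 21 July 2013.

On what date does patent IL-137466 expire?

July 21, 2027

(a) grant + 14 years → 21 July 2027.
(b) filing + 19 years → 30 January 2027.
Later of the two: 21 July 2027.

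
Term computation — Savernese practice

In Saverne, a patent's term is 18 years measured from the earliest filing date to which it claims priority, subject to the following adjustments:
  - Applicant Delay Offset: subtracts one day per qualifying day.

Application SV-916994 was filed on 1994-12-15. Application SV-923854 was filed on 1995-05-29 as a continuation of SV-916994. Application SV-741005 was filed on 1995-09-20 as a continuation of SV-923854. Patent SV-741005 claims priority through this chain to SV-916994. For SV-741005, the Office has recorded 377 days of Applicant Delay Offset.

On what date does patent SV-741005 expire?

December 4, 2011

Earliest priority filing: 15 December 1994.
Base term: 15 December 1994 + 18 years → 15 December 2012.
Applicant Delay Offset: −377 days → 4 December 2011.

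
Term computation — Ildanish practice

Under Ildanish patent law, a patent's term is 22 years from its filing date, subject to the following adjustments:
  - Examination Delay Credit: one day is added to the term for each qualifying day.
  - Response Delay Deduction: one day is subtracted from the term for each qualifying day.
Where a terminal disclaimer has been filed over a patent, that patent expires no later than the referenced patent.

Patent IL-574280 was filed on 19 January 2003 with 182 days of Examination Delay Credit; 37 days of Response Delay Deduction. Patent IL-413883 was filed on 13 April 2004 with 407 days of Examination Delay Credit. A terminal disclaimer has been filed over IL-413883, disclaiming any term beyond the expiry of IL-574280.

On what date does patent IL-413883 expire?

Natural term of IL-413883:
  Base: filing + 22 years → 13 April 2026.
  Examination Delay Credit: +407 days → 25 May 2027.
Expiry of referenced patent IL-574280:
  Base: filing + 22 years → 19 January 2025.
  Examination Delay Credit: +182 days → 20 July 2025.
  Response Delay Deduction: −37 days → 13 June 2025.
Terminal disclaimer: IL-413883 expires on the earlier of 25 May 2027 and 13 June 2025.

June 13, 2025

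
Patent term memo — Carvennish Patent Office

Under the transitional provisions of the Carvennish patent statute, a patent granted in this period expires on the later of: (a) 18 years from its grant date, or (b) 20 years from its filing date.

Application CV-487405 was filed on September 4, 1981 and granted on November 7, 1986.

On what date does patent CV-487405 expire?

November 7, 2004

(a) grant + 18 years → 7 November 2004.
(b) filing + 20 years → 4 September 2001.
Later of the two: 7 November 2004.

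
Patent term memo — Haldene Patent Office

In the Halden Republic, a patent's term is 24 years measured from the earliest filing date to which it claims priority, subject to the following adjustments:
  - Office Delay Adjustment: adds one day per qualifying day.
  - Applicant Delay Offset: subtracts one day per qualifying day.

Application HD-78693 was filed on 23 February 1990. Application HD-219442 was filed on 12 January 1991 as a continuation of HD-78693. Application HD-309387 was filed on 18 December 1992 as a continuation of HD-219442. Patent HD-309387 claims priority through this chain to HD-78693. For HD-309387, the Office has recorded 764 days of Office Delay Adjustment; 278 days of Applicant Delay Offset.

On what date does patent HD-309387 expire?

2015-06-24

Earliest priority filing: 23 February 1990.
Base term: 23 February 1990 + 24 years → 23 February 2014.
Office Delay Adjustment: +764 days → 28 March 2016.
Applicant Delay Offset: −278 days → 24 June 2015.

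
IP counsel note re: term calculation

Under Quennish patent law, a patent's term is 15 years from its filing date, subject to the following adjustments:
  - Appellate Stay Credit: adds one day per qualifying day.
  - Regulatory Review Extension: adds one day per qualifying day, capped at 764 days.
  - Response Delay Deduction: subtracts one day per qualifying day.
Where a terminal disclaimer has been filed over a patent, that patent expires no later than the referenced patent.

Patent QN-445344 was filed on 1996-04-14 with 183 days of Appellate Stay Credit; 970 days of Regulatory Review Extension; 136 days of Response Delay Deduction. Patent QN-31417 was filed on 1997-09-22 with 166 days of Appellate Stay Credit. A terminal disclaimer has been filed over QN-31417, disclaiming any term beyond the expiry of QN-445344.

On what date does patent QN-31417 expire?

Natural term of QN-31417:
  Base: filing + 15 years → 22 September 2012.
  Appellate Stay Credit: +166 days → 7 March 2013.
Expiry of referenced patent QN-445344:
  Base: filing + 15 years → 14 April 2011.
  Appellate Stay Credit: +183 days → 14 October 2011.
  Regulatory Review Extension: 970 days claimed exceeds the 764-day cap, so +764 days → 16 November 2013.
  Response Delay Deduction: −136 days → 3 July 2013.
Terminal disclaimer: QN-31417 expires on the earlier of 7 March 2013 and 3 July 2013.

March 7, 2013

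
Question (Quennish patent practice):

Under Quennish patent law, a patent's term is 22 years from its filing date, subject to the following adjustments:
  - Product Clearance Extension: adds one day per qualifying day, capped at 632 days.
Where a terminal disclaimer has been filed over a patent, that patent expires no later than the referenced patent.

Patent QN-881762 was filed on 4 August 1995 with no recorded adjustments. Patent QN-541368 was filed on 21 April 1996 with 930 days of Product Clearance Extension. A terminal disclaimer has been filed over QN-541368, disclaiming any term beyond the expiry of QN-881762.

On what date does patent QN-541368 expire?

Natural term of QN-541368:
  Base: filing + 22 years → 21 April 2018.
  Product Clearance Extension: 930 days claimed exceeds the 632-day cap, so +632 days → 13 January 2020.
Expiry of referenced patent QN-881762:
  Base: filing + 22 years → 4 August 2017.
Terminal disclaimer: QN-541368 expires on the earlier of 13 January 2020 and 4 August 2017.

August 4, 2017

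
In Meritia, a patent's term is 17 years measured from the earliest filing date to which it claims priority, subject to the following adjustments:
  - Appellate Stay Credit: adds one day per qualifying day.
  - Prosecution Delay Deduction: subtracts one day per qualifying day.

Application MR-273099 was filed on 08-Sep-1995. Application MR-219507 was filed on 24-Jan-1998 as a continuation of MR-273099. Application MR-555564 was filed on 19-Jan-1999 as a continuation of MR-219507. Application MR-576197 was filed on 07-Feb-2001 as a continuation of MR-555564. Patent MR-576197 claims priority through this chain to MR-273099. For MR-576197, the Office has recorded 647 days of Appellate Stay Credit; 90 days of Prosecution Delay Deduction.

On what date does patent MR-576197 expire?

Earliest priority filing: 8 September 1995.
Base term: 8 September 1995 + 17 years → 8 September 2012.
Appellate Stay Credit: +647 days → 17 June 2014.
Prosecution Delay Deduction: −90 days → 19 March 2014.

2014-03-19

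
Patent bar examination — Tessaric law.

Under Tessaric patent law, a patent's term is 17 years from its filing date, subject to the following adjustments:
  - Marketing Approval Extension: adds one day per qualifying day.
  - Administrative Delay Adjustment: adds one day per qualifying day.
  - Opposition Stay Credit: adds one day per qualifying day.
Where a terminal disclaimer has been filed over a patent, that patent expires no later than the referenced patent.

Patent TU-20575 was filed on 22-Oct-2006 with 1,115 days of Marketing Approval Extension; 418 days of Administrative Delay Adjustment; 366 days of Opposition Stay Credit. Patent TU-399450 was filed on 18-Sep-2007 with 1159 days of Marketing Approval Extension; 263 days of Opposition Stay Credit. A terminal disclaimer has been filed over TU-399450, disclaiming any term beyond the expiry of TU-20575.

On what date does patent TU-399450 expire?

Natural term of TU-399450:
  Base: filing + 17 years → 18 September 2024.
  Marketing Approval Extension: +1159 days → 21 November 2027.
  Opposition Stay Credit: +263 days → 10 August 2028.
Expiry of referenced patent TU-20575:
  Base: filing + 17 years → 22 October 2023.
  Marketing Approval Extension: +1115 days → 10 November 2026.
  Administrative Delay Adjustment: +418 days → 2 January 2028.
  Opposition Stay Credit: +366 days → 2 January 2029.
Terminal disclaimer: TU-399450 expires on the earlier of 10 August 2028 and 2 January 2029.

2028-08-10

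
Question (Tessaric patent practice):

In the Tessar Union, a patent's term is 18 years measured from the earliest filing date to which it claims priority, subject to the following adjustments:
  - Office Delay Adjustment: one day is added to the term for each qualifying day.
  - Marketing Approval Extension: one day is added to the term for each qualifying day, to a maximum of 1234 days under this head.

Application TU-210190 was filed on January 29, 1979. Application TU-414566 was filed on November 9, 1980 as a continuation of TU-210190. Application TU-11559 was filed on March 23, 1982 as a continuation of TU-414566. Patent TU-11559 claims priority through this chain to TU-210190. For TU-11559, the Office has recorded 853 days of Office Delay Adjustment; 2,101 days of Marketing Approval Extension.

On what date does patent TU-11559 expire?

2002-10-17

Earliest priority filing: 29 January 1979.
Base term: 29 January 1979 + 18 years → 29 January 1997.
Office Delay Adjustment: +853 days → 1 June 1999.
Marketing Approval Extension: 2101 days claimed exceeds the 1234-day cap, so +1234 days → 17 October 2002.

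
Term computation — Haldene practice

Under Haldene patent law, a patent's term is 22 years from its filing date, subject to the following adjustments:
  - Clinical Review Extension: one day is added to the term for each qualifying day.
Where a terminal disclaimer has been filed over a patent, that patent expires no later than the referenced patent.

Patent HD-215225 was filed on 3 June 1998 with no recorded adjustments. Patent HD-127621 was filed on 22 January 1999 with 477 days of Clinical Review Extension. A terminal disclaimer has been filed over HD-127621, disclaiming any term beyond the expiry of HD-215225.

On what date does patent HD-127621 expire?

Natural term of HD-127621:
  Base: filing + 22 years → 22 January 2021.
  Clinical Review Extension: +477 days → 14 May 2022.
Expiry of referenced patent HD-215225:
  Base: filing + 22 years → 3 June 2020.
Terminal disclaimer: HD-127621 expires on the earlier of 14 May 2022 and 3 June 2020.

2020-06-03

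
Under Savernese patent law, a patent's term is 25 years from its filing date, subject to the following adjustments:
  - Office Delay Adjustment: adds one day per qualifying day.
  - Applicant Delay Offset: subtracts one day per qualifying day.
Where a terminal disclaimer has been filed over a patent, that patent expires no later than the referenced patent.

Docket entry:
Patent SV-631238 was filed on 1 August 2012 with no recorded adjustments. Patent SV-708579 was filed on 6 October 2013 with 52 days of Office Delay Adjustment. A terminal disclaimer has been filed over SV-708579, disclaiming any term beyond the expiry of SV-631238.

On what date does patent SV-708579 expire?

August 1, 2037

Natural term of SV-708579:
  Base: filing + 25 years → 6 October 2038.
  Office Delay Adjustment: +52 days → 27 November 2038.
Expiry of referenced patent SV-631238:
  Base: filing + 25 years → 1 August 2037.
Terminal disclaimer: SV-708579 expires on the earlier of 27 November 2038 and 1 August 2037.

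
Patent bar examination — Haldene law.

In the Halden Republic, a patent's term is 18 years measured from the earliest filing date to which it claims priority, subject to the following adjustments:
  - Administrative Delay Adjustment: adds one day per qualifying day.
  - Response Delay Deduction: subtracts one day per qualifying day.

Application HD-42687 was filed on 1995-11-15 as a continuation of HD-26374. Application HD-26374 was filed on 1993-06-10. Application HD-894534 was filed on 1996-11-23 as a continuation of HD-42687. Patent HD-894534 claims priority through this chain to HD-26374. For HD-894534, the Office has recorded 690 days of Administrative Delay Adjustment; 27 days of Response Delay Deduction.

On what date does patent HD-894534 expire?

Earliest priority filing: 10 June 1993.
Base term: 10 June 1993 + 18 years → 10 June 2011.
Administrative Delay Adjustment: +690 days → 30 April 2013.
Response Delay Deduction: −27 days → 3 April 2013.

April 3, 2013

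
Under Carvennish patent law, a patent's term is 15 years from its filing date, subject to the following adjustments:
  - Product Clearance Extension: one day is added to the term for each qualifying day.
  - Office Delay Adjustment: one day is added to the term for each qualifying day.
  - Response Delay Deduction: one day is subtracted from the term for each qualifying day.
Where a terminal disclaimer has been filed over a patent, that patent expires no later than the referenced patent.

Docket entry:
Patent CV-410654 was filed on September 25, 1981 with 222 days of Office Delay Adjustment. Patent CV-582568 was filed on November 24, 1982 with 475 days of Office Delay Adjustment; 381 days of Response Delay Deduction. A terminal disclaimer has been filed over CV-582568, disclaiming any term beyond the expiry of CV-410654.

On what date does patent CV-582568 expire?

Natural term of CV-582568:
  Base: filing + 15 years → 24 November 1997.
  Office Delay Adjustment: +475 days → 14 March 1999.
  Response Delay Deduction: −381 days → 26 February 1998.
Expiry of referenced patent CV-410654:
  Base: filing + 15 years → 25 September 1996.
  Office Delay Adjustment: +222 days → 5 May 1997.
Terminal disclaimer: CV-582568 expires on the earlier of 26 February 1998 and 5 May 1997.

1997-05-05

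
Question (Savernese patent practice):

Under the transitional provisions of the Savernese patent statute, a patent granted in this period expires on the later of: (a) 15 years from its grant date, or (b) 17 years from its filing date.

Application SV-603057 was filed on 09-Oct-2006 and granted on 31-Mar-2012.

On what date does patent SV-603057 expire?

2027-03-31

(a) grant + 15 years → 31 March 2027.
(b) filing + 17 years → 9 October 2023.
Later of the two: 31 March 2027.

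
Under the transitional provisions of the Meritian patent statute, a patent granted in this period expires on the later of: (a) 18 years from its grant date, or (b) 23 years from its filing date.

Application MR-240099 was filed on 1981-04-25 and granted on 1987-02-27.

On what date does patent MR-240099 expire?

2005-02-27

(a) grant + 18 years → 27 February 2005.
(b) filing + 23 years → 25 April 2004.
Later of the two: 27 February 2005.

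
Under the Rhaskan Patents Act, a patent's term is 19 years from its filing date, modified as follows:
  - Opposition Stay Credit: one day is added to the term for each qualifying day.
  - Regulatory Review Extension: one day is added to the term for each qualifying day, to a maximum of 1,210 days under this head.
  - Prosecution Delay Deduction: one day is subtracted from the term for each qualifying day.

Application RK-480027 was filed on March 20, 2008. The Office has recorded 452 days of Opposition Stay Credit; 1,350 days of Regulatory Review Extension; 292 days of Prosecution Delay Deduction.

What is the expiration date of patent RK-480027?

December 19, 2030

Base term: filing date + 19 years → 20 March 2027.
Opposition Stay Credit: +452 days → 14 June 2028.
Regulatory Review Extension: 1350 days claimed exceeds the 1210-day cap, so +1210 days → 7 October 2031.
Prosecution Delay Deduction: −292 days → 19 December 2030.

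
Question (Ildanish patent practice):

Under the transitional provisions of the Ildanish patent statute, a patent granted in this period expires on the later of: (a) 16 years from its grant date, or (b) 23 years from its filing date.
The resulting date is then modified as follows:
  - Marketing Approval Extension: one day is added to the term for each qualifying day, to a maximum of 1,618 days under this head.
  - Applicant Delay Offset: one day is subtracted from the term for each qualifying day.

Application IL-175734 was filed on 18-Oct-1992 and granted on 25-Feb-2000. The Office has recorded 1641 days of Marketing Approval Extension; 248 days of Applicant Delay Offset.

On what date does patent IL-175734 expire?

(a) grant + 16 years → 25 February 2016.
(b) filing + 23 years → 18 October 2015.
Later of the two: 25 February 2016.
Marketing Approval Extension: 1641 days claimed exceeds the 1618-day cap, so +1618 days → 31 July 2020.
Applicant Delay Offset: −248 days → 26 November 2019.

2019-11-26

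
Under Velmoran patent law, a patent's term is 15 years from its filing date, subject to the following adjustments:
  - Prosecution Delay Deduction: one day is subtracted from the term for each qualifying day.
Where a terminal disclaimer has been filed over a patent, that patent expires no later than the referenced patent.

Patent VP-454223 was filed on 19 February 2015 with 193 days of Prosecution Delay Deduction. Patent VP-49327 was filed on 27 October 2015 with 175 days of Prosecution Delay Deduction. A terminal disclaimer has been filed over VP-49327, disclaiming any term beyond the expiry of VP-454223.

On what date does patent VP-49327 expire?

Natural term of VP-49327:
  Base: filing + 15 years → 27 October 2030.
  Prosecution Delay Deduction: −175 days → 5 May 2030.
Expiry of referenced patent VP-454223:
  Base: filing + 15 years → 19 February 2030.
  Prosecution Delay Deduction: −193 days → 10 August 2029.
Terminal disclaimer: VP-49327 expires on the earlier of 5 May 2030 and 10 August 2029.

August 10, 2029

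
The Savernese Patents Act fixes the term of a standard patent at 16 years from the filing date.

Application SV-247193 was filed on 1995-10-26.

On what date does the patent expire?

Filing date + 16 years → 26 October 2011.

October 26, 2011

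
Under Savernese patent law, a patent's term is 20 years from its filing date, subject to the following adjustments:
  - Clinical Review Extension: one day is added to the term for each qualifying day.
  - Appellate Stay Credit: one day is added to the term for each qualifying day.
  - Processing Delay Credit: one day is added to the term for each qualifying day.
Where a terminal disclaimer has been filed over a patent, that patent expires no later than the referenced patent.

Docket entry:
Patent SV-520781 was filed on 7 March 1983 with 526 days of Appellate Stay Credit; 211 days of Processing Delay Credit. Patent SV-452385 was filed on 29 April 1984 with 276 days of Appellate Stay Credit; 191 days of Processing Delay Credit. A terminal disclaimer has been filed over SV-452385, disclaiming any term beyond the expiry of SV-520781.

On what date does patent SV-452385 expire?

Natural term of SV-452385:
  Base: filing + 20 years → 29 April 2004.
  Appellate Stay Credit: +276 days → 30 January 2005.
  Processing Delay Credit: +191 days → 9 August 2005.
Expiry of referenced patent SV-520781:
  Base: filing + 20 years → 7 March 2003.
  Appellate Stay Credit: +526 days → 14 August 2004.
  Processing Delay Credit: +211 days → 13 March 2005.
Terminal disclaimer: SV-452385 expires on the earlier of 9 August 2005 and 13 March 2005.

2005-03-13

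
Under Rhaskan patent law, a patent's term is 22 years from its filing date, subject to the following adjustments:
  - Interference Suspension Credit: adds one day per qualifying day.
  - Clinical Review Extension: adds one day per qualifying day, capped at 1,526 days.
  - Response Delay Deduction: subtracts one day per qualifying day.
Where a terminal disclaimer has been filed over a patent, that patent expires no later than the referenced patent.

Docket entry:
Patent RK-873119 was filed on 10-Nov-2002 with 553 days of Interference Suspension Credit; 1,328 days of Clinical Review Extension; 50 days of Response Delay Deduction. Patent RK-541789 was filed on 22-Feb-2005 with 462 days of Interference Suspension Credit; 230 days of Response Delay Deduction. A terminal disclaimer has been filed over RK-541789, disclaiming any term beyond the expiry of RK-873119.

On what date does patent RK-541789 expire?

Natural term of RK-541789:
  Base: filing + 22 years → 22 February 2027.
  Interference Suspension Credit: +462 days → 29 May 2028.
  Response Delay Deduction: −230 days → 12 October 2027.
Expiry of referenced patent RK-873119:
  Base: filing + 22 years → 10 November 2024.
  Interference Suspension Credit: +553 days → 17 May 2026.
  Clinical Review Extension: 1328 days (within the 1526-day cap) → +1328 days → 4 January 2030.
  Response Delay Deduction: −50 days → 15 November 2029.
Terminal disclaimer: RK-541789 expires on the earlier of 12 October 2027 and 15 November 2029.

2027-10-12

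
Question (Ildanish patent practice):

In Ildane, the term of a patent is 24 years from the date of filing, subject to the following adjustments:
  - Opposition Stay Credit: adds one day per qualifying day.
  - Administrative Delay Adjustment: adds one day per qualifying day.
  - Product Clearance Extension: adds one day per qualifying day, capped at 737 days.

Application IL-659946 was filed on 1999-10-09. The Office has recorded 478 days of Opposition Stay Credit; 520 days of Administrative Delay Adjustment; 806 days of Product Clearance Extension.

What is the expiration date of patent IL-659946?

Base term: filing date + 24 years → 9 October 2023.
Opposition Stay Credit: +478 days → 29 January 2025.
Administrative Delay Adjustment: +520 days → 3 July 2026.
Product Clearance Extension: 806 days claimed exceeds the 737-day cap, so +737 days → 9 July 2028.

2028-07-09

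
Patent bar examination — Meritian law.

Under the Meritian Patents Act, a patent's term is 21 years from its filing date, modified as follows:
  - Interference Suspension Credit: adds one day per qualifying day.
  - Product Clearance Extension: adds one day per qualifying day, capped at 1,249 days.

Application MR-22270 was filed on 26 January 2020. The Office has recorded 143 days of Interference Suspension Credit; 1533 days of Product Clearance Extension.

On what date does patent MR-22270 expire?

November 18, 2044

Base term: filing date + 21 years → 26 January 2041.
Interference Suspension Credit: +143 days → 18 June 2041.
Product Clearance Extension: 1533 days claimed exceeds the 1249-day cap, so +1249 days → 18 November 2044.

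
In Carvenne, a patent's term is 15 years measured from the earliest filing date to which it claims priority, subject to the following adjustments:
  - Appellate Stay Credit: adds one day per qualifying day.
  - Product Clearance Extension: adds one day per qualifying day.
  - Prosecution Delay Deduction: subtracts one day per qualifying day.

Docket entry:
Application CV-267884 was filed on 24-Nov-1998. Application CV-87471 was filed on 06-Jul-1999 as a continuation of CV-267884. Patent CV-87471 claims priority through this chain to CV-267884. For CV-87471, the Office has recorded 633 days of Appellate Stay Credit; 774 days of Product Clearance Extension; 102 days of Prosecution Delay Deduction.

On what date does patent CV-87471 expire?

2017-06-21

Earliest priority filing: 24 November 1998.
Base term: 24 November 1998 + 15 years → 24 November 2013.
Appellate Stay Credit: +633 days → 19 August 2015.
Product Clearance Extension: +774 days → 1 October 2017.
Prosecution Delay Deduction: −102 days → 21 June 2017.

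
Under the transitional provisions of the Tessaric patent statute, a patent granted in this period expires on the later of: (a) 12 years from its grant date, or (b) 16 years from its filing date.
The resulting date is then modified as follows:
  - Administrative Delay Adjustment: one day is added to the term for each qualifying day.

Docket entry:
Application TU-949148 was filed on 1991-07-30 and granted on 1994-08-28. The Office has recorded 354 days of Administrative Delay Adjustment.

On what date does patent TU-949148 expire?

2008-07-18

(a) grant + 12 years → 28 August 2006.
(b) filing + 16 years → 30 July 2007.
Later of the two: 30 July 2007.
Administrative Delay Adjustment: +354 days → 18 July 2008.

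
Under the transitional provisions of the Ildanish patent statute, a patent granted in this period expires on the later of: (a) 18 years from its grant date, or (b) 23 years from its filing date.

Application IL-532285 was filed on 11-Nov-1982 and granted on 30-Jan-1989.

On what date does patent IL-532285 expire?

2007-01-30

(a) grant + 18 years → 30 January 2007.
(b) filing + 23 years → 11 November 2005.
Later of the two: 30 January 2007.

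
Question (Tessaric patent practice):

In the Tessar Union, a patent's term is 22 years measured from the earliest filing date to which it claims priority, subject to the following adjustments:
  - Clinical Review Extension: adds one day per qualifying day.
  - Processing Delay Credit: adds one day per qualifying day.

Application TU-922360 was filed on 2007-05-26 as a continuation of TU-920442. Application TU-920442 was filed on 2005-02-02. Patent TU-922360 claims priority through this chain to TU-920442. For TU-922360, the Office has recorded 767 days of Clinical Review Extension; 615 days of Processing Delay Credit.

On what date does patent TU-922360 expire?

2030-11-15

Earliest priority filing: 2 February 2005.
Base term: 2 February 2005 + 22 years → 2 February 2027.
Clinical Review Extension: +767 days → 10 March 2029.
Processing Delay Credit: +615 days → 15 November 2030.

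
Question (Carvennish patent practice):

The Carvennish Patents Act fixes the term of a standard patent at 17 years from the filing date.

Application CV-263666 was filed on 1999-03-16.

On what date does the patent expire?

Filing date + 17 years → 16 March 2016.

2016-03-16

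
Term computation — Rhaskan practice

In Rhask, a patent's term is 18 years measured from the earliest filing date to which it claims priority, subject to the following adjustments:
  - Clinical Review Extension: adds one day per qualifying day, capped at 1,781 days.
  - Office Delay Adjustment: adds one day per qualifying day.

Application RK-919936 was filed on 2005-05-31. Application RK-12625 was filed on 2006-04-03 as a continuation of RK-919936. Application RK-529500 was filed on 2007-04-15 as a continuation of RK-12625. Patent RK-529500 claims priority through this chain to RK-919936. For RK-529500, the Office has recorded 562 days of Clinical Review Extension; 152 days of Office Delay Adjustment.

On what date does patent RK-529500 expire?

2025-05-14

Earliest priority filing: 31 May 2005.
Base term: 31 May 2005 + 18 years → 31 May 2023.
Clinical Review Extension: 562 days (within the 1781-day cap) → +562 days → 13 December 2024.
Office Delay Adjustment: +152 days → 14 May 2025.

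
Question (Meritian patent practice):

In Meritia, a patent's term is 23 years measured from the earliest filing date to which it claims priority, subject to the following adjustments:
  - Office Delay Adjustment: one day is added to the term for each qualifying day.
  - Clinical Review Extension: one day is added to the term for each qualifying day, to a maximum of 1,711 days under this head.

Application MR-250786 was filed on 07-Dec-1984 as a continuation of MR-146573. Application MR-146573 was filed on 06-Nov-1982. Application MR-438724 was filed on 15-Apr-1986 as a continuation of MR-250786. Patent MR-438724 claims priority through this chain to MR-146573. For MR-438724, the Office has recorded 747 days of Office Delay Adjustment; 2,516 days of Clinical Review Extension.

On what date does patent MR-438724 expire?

Earliest priority filing: 6 November 1982.
Base term: 6 November 1982 + 23 years → 6 November 2005.
Office Delay Adjustment: +747 days → 23 November 2007.
Clinical Review Extension: 2516 days claimed exceeds the 1711-day cap, so +1711 days → 30 July 2012.

2012-07-30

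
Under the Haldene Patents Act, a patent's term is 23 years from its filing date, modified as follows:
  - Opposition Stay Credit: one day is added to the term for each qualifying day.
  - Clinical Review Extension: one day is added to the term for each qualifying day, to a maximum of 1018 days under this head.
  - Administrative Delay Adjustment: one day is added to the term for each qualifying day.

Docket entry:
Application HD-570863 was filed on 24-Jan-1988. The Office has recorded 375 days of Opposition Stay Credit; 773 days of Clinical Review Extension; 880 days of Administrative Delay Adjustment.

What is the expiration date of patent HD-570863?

Base term: filing date + 23 years → 24 January 2011.
Opposition Stay Credit: +375 days → 3 February 2012.
Clinical Review Extension: 773 days (within the 1018-day cap) → +773 days → 17 March 2014.
Administrative Delay Adjustment: +880 days → 13 August 2016.

2016-08-13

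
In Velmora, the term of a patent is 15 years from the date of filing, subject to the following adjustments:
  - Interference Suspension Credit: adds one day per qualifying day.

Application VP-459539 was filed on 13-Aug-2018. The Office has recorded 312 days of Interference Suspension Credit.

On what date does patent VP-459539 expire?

Base term: filing date + 15 years → 13 August 2033.
Interference Suspension Credit: +312 days → 21 June 2034.

June 21, 2034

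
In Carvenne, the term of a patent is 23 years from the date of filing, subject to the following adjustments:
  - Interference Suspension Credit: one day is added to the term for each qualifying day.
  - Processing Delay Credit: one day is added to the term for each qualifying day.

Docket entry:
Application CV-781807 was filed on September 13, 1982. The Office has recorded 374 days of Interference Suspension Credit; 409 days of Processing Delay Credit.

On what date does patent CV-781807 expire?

November 5, 2007

Base term: filing date + 23 years → 13 September 2005.
Interference Suspension Credit: +374 days → 22 September 2006.
Processing Delay Credit: +409 days → 5 November 2007.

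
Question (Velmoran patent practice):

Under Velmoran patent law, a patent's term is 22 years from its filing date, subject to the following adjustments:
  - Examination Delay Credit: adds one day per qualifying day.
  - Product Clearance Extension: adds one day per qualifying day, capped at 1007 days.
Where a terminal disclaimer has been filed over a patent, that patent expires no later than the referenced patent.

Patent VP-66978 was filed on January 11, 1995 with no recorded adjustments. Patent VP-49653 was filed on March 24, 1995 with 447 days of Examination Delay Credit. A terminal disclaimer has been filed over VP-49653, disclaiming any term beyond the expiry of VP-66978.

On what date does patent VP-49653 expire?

Natural term of VP-49653:
  Base: filing + 22 years → 24 March 2017.
  Examination Delay Credit: +447 days → 14 June 2018.
Expiry of referenced patent VP-66978:
  Base: filing + 22 years → 11 January 2017.
Terminal disclaimer: VP-49653 expires on the earlier of 14 June 2018 and 11 January 2017.

January 11, 2017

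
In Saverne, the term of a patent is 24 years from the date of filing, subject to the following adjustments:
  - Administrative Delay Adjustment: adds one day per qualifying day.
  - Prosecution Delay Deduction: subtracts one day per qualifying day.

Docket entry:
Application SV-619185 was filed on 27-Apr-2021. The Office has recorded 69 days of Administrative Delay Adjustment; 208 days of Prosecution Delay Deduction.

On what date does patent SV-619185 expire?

Base term: filing date + 24 years → 27 April 2045.
Administrative Delay Adjustment: +69 days → 5 July 2045.
Prosecution Delay Deduction: −208 days → 9 December 2044.

December 9, 2044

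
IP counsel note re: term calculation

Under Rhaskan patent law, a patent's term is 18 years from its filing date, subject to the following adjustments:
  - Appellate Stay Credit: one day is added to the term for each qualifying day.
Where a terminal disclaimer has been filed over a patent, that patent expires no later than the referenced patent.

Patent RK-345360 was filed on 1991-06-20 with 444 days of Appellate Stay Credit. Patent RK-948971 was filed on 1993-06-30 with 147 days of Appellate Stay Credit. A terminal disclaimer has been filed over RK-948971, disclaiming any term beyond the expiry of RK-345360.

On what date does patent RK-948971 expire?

2010-09-07

Natural term of RK-948971:
  Base: filing + 18 years → 30 June 2011.
  Appellate Stay Credit: +147 days → 24 November 2011.
Expiry of referenced patent RK-345360:
  Base: filing + 18 years → 20 June 2009.
  Appellate Stay Credit: +444 days → 7 September 2010.
Terminal disclaimer: RK-948971 expires on the earlier of 24 November 2011 and 7 September 2010.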